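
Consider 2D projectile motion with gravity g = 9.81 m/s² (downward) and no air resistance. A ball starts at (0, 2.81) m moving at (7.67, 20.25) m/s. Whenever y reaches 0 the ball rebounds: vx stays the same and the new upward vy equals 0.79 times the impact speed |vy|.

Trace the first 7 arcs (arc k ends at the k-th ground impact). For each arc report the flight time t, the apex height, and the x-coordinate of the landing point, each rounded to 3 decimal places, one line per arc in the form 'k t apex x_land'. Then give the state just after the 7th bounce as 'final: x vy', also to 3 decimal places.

1 4.263 23.710 32.696
2 3.474 14.798 59.340
3 2.744 9.235 80.389
4 2.168 5.764 97.017
5 1.713 3.597 110.154
6 1.353 2.245 120.532
7 1.069 1.401 128.730
final: 128.730 4.142

Arc 1: start y=2.810, vy=20.250 → t=4.263, apex=23.710, x_land=32.696, impact vy=-21.568
  bounce: vy ← 0.79·21.568 = 17.039
Arc 2: start y=0.000, vy=17.039 → t=3.474, apex=14.798, x_land=59.340, impact vy=-17.039
  bounce: vy ← 0.79·17.039 = 13.461
Arc 3: start y=0.000, vy=13.461 → t=2.744, apex=9.235, x_land=80.389, impact vy=-13.461
  bounce: vy ← 0.79·13.461 = 10.634
Arc 4: start y=0.000, vy=10.634 → t=2.168, apex=5.764, x_land=97.017, impact vy=-10.634
  bounce: vy ← 0.79·10.634 = 8.401
Arc 5: start y=0.000, vy=8.401 → t=1.713, apex=3.597, x_land=110.154, impact vy=-8.401
  bounce: vy ← 0.79·8.401 = 6.637
Arc 6: start y=0.000, vy=6.637 → t=1.353, apex=2.245, x_land=120.532, impact vy=-6.637
  bounce: vy ← 0.79·6.637 = 5.243
Arc 7: start y=0.000, vy=5.243 → t=1.069, apex=1.401, x_land=128.730, impact vy=-5.243
  bounce: vy ← 0.79·5.243 = 4.142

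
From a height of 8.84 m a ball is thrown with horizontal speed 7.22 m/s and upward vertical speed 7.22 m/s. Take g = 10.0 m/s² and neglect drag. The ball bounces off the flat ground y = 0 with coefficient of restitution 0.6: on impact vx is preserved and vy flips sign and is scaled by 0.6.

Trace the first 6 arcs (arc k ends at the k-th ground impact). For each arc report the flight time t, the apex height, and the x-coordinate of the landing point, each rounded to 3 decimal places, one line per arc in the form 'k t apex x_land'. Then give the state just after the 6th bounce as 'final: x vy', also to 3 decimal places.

1 2.235 11.446 16.137
2 1.816 4.121 29.246
3 1.089 1.483 37.111
4 0.654 0.534 41.831
5 0.392 0.192 44.662
6 0.235 0.069 46.361
final: 46.361 0.706

Arc 1: start y=8.840, vy=7.220 → t=2.235, apex=11.446, x_land=16.137, impact vy=-15.130
  bounce: vy ← 0.6·15.130 = 9.078
Arc 2: start y=0.000, vy=9.078 → t=1.816, apex=4.121, x_land=29.246, impact vy=-9.078
  bounce: vy ← 0.6·9.078 = 5.447
Arc 3: start y=0.000, vy=5.447 → t=1.089, apex=1.483, x_land=37.111, impact vy=-5.447
  bounce: vy ← 0.6·5.447 = 3.268
Arc 4: start y=0.000, vy=3.268 → t=0.654, apex=0.534, x_land=41.831, impact vy=-3.268
  bounce: vy ← 0.6·3.268 = 1.961
Arc 5: start y=0.000, vy=1.961 → t=0.392, apex=0.192, x_land=44.662, impact vy=-1.961
  bounce: vy ← 0.6·1.961 = 1.177
Arc 6: start y=0.000, vy=1.177 → t=0.235, apex=0.069, x_land=46.361, impact vy=-1.177
  bounce: vy ← 0.6·1.177 = 0.706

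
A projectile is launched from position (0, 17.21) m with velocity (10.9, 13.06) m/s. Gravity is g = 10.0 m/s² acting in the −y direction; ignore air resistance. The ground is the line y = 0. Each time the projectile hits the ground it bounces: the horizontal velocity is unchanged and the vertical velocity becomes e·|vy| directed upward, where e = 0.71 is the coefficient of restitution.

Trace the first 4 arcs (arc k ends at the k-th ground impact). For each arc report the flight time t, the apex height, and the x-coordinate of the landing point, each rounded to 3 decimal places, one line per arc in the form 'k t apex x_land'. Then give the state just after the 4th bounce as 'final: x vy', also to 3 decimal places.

1 3.575 25.738 38.966
2 3.222 12.975 74.083
3 2.287 6.541 99.016
4 1.624 3.297 116.719
final: 116.719 5.766

Arc 1: start y=17.210, vy=13.060 → t=3.575, apex=25.738, x_land=38.966, impact vy=-22.688
  bounce: vy ← 0.71·22.688 = 16.109
Arc 2: start y=0.000, vy=16.109 → t=3.222, apex=12.975, x_land=74.083, impact vy=-16.109
  bounce: vy ← 0.71·16.109 = 11.437
Arc 3: start y=0.000, vy=11.437 → t=2.287, apex=6.541, x_land=99.016, impact vy=-11.437
  bounce: vy ← 0.71·11.437 = 8.120
Arc 4: start y=0.000, vy=8.120 → t=1.624, apex=3.297, x_land=116.719, impact vy=-8.120
  bounce: vy ← 0.71·8.120 = 5.766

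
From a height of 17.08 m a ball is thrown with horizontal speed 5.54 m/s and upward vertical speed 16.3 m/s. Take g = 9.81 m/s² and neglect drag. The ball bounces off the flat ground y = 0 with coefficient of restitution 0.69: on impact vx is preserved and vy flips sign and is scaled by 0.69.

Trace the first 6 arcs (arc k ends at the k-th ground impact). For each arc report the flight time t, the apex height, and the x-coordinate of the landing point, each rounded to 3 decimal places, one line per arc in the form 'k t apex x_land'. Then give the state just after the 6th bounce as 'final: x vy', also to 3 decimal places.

Arc 1: start y=17.080, vy=16.300 → t=4.160, apex=30.622, x_land=23.047, impact vy=-24.511
  bounce: vy ← 0.69·24.511 = 16.913
Arc 2: start y=0.000, vy=16.913 → t=3.448, apex=14.579, x_land=42.150, impact vy=-16.913
  bounce: vy ← 0.69·16.913 = 11.670
Arc 3: start y=0.000, vy=11.670 → t=2.379, apex=6.941, x_land=55.330, impact vy=-11.670
  bounce: vy ← 0.69·11.670 = 8.052
Arc 4: start y=0.000, vy=8.052 → t=1.642, apex=3.305, x_land=64.425, impact vy=-8.052
  bounce: vy ← 0.69·8.052 = 5.556
Arc 5: start y=0.000, vy=5.556 → t=1.133, apex=1.573, x_land=70.700, impact vy=-5.556
  bounce: vy ← 0.69·5.556 = 3.834
Arc 6: start y=0.000, vy=3.834 → t=0.782, apex=0.749, x_land=75.030, impact vy=-3.834
  bounce: vy ← 0.69·3.834 = 2.645

1 4.160 30.622 23.047
2 3.448 14.579 42.150
3 2.379 6.941 55.330
4 1.642 3.305 64.425
5 1.133 1.573 70.700
6 0.782 0.749 75.030
final: 75.030 2.645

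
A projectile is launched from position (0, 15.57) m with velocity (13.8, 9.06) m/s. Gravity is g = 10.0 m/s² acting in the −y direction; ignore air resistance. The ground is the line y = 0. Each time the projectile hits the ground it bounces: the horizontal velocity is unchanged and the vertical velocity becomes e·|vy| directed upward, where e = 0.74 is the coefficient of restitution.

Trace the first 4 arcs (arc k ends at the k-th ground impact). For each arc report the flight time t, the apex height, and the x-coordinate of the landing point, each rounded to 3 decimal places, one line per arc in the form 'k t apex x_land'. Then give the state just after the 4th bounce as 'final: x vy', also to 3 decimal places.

1 2.890 19.674 39.877
2 2.936 10.774 80.391
3 2.172 5.900 110.371
4 1.608 3.231 132.557
final: 132.557 5.948

Arc 1: start y=15.570, vy=9.060 → t=2.890, apex=19.674, x_land=39.877, impact vy=-19.836
  bounce: vy ← 0.74·19.836 = 14.679
Arc 2: start y=0.000, vy=14.679 → t=2.936, apex=10.774, x_land=80.391, impact vy=-14.679
  bounce: vy ← 0.74·14.679 = 10.862
Arc 3: start y=0.000, vy=10.862 → t=2.172, apex=5.900, x_land=110.371, impact vy=-10.862
  bounce: vy ← 0.74·10.862 = 8.038
Arc 4: start y=0.000, vy=8.038 → t=1.608, apex=3.231, x_land=132.557, impact vy=-8.038
  bounce: vy ← 0.74·8.038 = 5.948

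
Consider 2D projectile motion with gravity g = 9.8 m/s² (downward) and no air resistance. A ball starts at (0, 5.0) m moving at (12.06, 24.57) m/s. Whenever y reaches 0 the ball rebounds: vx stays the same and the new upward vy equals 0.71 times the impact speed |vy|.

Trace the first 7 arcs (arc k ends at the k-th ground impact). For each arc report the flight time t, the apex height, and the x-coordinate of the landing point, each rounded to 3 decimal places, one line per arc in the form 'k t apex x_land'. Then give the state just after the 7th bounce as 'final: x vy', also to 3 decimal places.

Arc 1: start y=5.000, vy=24.570 → t=5.210, apex=35.800, x_land=62.834, impact vy=-26.489
  bounce: vy ← 0.71·26.489 = 18.807
Arc 2: start y=0.000, vy=18.807 → t=3.838, apex=18.047, x_land=109.124, impact vy=-18.807
  bounce: vy ← 0.71·18.807 = 13.353
Arc 3: start y=0.000, vy=13.353 → t=2.725, apex=9.097, x_land=141.989, impact vy=-13.353
  bounce: vy ← 0.71·13.353 = 9.481
Arc 4: start y=0.000, vy=9.481 → t=1.935, apex=4.586, x_land=165.323, impact vy=-9.481
  bounce: vy ← 0.71·9.481 = 6.731
Arc 5: start y=0.000, vy=6.731 → t=1.374, apex=2.312, x_land=181.891, impact vy=-6.731
  bounce: vy ← 0.71·6.731 = 4.779
Arc 6: start y=0.000, vy=4.779 → t=0.975, apex=1.165, x_land=193.654, impact vy=-4.779
  bounce: vy ← 0.71·4.779 = 3.393
Arc 7: start y=0.000, vy=3.393 → t=0.693, apex=0.587, x_land=202.005, impact vy=-3.393
  bounce: vy ← 0.71·3.393 = 2.409

1 5.210 35.800 62.834
2 3.838 18.047 109.124
3 2.725 9.097 141.989
4 1.935 4.586 165.323
5 1.374 2.312 181.891
6 0.975 1.165 193.654
7 0.693 0.587 202.005
final: 202.005 2.409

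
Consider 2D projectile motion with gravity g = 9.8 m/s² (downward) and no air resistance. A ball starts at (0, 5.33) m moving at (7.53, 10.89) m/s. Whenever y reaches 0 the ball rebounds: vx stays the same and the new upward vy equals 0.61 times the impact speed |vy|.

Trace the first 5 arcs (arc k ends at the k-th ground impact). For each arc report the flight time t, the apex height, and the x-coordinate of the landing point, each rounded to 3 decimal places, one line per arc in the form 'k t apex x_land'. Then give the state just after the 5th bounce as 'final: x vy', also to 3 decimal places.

1 2.635 11.381 19.843
2 1.859 4.235 33.844
3 1.134 1.576 42.384
4 0.692 0.586 47.593
5 0.422 0.218 50.771
final: 50.771 1.261

Arc 1: start y=5.330, vy=10.890 → t=2.635, apex=11.381, x_land=19.843, impact vy=-14.935
  bounce: vy ← 0.61·14.935 = 9.110
Arc 2: start y=0.000, vy=9.110 → t=1.859, apex=4.235, x_land=33.844, impact vy=-9.110
  bounce: vy ← 0.61·9.110 = 5.557
Arc 3: start y=0.000, vy=5.557 → t=1.134, apex=1.576, x_land=42.384, impact vy=-5.557
  bounce: vy ← 0.61·5.557 = 3.390
Arc 4: start y=0.000, vy=3.390 → t=0.692, apex=0.586, x_land=47.593, impact vy=-3.390
  bounce: vy ← 0.61·3.390 = 2.068
Arc 5: start y=0.000, vy=2.068 → t=0.422, apex=0.218, x_land=50.771, impact vy=-2.068
  bounce: vy ← 0.61·2.068 = 1.261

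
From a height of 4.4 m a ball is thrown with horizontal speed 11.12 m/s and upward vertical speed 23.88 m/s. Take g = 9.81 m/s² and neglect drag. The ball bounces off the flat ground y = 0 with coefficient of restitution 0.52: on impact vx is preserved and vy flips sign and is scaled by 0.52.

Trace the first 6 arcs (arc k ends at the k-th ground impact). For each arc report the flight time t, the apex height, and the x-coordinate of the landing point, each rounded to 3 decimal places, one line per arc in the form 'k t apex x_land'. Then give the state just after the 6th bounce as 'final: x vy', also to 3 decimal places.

1 5.046 33.465 56.114
2 2.716 9.049 86.322
3 1.413 2.447 102.030
4 0.735 0.662 110.198
5 0.382 0.179 114.445
6 0.199 0.048 116.654
final: 116.654 0.507

Arc 1: start y=4.400, vy=23.880 → t=5.046, apex=33.465, x_land=56.114, impact vy=-25.624
  bounce: vy ← 0.52·25.624 = 13.324
Arc 2: start y=0.000, vy=13.324 → t=2.716, apex=9.049, x_land=86.322, impact vy=-13.324
  bounce: vy ← 0.52·13.324 = 6.929
Arc 3: start y=0.000, vy=6.929 → t=1.413, apex=2.447, x_land=102.030, impact vy=-6.929
  bounce: vy ← 0.52·6.929 = 3.603
Arc 4: start y=0.000, vy=3.603 → t=0.735, apex=0.662, x_land=110.198, impact vy=-3.603
  bounce: vy ← 0.52·3.603 = 1.874
Arc 5: start y=0.000, vy=1.874 → t=0.382, apex=0.179, x_land=114.445, impact vy=-1.874
  bounce: vy ← 0.52·1.874 = 0.974
Arc 6: start y=0.000, vy=0.974 → t=0.199, apex=0.048, x_land=116.654, impact vy=-0.974
  bounce: vy ← 0.52·0.974 = 0.507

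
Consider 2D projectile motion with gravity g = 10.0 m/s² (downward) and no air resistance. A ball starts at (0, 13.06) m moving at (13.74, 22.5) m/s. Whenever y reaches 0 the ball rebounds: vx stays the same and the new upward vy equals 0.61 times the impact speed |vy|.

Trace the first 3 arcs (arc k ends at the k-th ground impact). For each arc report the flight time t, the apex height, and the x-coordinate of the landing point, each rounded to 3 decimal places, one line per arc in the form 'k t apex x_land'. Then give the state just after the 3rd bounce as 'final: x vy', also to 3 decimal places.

Arc 1: start y=13.060, vy=22.500 → t=5.020, apex=38.373, x_land=68.979, impact vy=-27.703
  bounce: vy ← 0.61·27.703 = 16.899
Arc 2: start y=0.000, vy=16.899 → t=3.380, apex=14.278, x_land=115.417, impact vy=-16.899
  bounce: vy ← 0.61·16.899 = 10.308
Arc 3: start y=0.000, vy=10.308 → t=2.062, apex=5.313, x_land=143.744, impact vy=-10.308
  bounce: vy ← 0.61·10.308 = 6.288

1 5.020 38.373 68.979
2 3.380 14.278 115.417
3 2.062 5.313 143.744
final: 143.744 6.288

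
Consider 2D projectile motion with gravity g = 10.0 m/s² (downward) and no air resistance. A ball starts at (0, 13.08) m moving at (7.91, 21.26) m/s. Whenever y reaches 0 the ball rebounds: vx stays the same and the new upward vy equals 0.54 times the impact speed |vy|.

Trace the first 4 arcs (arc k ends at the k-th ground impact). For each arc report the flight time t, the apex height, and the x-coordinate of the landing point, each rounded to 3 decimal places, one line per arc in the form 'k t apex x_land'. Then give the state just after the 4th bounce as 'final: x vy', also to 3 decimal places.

Arc 1: start y=13.080, vy=21.260 → t=4.797, apex=35.679, x_land=37.947, impact vy=-26.713
  bounce: vy ← 0.54·26.713 = 14.425
Arc 2: start y=0.000, vy=14.425 → t=2.885, apex=10.404, x_land=60.767, impact vy=-14.425
  bounce: vy ← 0.54·14.425 = 7.790
Arc 3: start y=0.000, vy=7.790 → t=1.558, apex=3.034, x_land=73.090, impact vy=-7.790
  bounce: vy ← 0.54·7.790 = 4.206
Arc 4: start y=0.000, vy=4.206 → t=0.841, apex=0.885, x_land=79.745, impact vy=-4.206
  bounce: vy ← 0.54·4.206 = 2.271

1 4.797 35.679 37.947
2 2.885 10.404 60.767
3 1.558 3.034 73.090
4 0.841 0.885 79.745
final: 79.745 2.271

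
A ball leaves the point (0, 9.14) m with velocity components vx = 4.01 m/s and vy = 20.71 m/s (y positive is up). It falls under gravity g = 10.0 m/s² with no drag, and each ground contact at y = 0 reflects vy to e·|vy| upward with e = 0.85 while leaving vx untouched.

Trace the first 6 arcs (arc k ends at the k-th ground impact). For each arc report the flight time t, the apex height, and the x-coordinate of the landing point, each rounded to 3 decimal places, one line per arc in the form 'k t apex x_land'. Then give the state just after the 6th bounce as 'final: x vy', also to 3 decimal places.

Arc 1: start y=9.140, vy=20.710 → t=4.544, apex=30.585, x_land=18.223, impact vy=-24.733
  bounce: vy ← 0.85·24.733 = 21.023
Arc 2: start y=0.000, vy=21.023 → t=4.205, apex=22.098, x_land=35.083, impact vy=-21.023
  bounce: vy ← 0.85·21.023 = 17.869
Arc 3: start y=0.000, vy=17.869 → t=3.574, apex=15.966, x_land=49.414, impact vy=-17.869
  bounce: vy ← 0.85·17.869 = 15.189
Arc 4: start y=0.000, vy=15.189 → t=3.038, apex=11.535, x_land=61.595, impact vy=-15.189
  bounce: vy ← 0.85·15.189 = 12.911
Arc 5: start y=0.000, vy=12.911 → t=2.582, apex=8.334, x_land=71.950, impact vy=-12.911
  bounce: vy ← 0.85·12.911 = 10.974
Arc 6: start y=0.000, vy=10.974 → t=2.195, apex=6.021, x_land=80.751, impact vy=-10.974
  bounce: vy ← 0.85·10.974 = 9.328

1 4.544 30.585 18.223
2 4.205 22.098 35.083
3 3.574 15.966 49.414
4 3.038 11.535 61.595
5 2.582 8.334 71.950
6 2.195 6.021 80.751
final: 80.751 9.328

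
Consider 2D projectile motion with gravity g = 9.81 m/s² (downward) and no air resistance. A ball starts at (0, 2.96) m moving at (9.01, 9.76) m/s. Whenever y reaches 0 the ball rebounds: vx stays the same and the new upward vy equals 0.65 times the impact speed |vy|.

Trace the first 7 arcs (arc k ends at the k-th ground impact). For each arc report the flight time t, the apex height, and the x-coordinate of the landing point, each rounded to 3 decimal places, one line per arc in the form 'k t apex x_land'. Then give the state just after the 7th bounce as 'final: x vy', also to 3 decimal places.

Arc 1: start y=2.960, vy=9.760 → t=2.257, apex=7.815, x_land=20.337, impact vy=-12.383
  bounce: vy ← 0.65·12.383 = 8.049
Arc 2: start y=0.000, vy=8.049 → t=1.641, apex=3.302, x_land=35.122, impact vy=-8.049
  bounce: vy ← 0.65·8.049 = 5.232
Arc 3: start y=0.000, vy=5.232 → t=1.067, apex=1.395, x_land=44.732, impact vy=-5.232
  bounce: vy ← 0.65·5.232 = 3.401
Arc 4: start y=0.000, vy=3.401 → t=0.693, apex=0.589, x_land=50.979, impact vy=-3.401
  bounce: vy ← 0.65·3.401 = 2.210
Arc 5: start y=0.000, vy=2.210 → t=0.451, apex=0.249, x_land=55.039, impact vy=-2.210
  bounce: vy ← 0.65·2.210 = 1.437
Arc 6: start y=0.000, vy=1.437 → t=0.293, apex=0.105, x_land=57.678, impact vy=-1.437
  bounce: vy ← 0.65·1.437 = 0.934
Arc 7: start y=0.000, vy=0.934 → t=0.190, apex=0.044, x_land=59.394, impact vy=-0.934
  bounce: vy ← 0.65·0.934 = 0.607

1 2.257 7.815 20.337
2 1.641 3.302 35.122
3 1.067 1.395 44.732
4 0.693 0.589 50.979
5 0.451 0.249 55.039
6 0.293 0.105 57.678
7 0.190 0.044 59.394
final: 59.394 0.607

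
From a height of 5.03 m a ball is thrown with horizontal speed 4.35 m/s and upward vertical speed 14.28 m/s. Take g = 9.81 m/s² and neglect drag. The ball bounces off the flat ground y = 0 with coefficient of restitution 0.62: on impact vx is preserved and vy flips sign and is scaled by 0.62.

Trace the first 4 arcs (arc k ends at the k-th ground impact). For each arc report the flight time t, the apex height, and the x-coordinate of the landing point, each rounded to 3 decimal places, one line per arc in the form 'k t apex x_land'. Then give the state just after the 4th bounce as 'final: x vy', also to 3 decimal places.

Arc 1: start y=5.030, vy=14.280 → t=3.229, apex=15.423, x_land=14.046, impact vy=-17.396
  bounce: vy ← 0.62·17.396 = 10.785
Arc 2: start y=0.000, vy=10.785 → t=2.199, apex=5.929, x_land=23.611, impact vy=-10.785
  bounce: vy ← 0.62·10.785 = 6.687
Arc 3: start y=0.000, vy=6.687 → t=1.363, apex=2.279, x_land=29.541, impact vy=-6.687
  bounce: vy ← 0.62·6.687 = 4.146
Arc 4: start y=0.000, vy=4.146 → t=0.845, apex=0.876, x_land=33.218, impact vy=-4.146
  bounce: vy ← 0.62·4.146 = 2.570

1 3.229 15.423 14.046
2 2.199 5.929 23.611
3 1.363 2.279 29.541
4 0.845 0.876 33.218
final: 33.218 2.570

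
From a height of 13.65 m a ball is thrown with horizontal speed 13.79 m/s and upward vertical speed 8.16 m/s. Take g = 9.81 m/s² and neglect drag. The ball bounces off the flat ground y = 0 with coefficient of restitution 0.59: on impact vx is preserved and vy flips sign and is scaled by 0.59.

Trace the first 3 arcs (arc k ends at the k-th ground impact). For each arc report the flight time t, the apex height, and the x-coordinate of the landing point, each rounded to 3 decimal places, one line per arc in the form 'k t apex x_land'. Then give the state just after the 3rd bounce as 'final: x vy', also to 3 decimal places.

Arc 1: start y=13.650, vy=8.160 → t=2.696, apex=17.044, x_land=37.176, impact vy=-18.287
  bounce: vy ← 0.59·18.287 = 10.789
Arc 2: start y=0.000, vy=10.789 → t=2.200, apex=5.933, x_land=67.509, impact vy=-10.789
  bounce: vy ← 0.59·10.789 = 6.366
Arc 3: start y=0.000, vy=6.366 → t=1.298, apex=2.065, x_land=85.405, impact vy=-6.366
  bounce: vy ← 0.59·6.366 = 3.756

1 2.696 17.044 37.176
2 2.200 5.933 67.509
3 1.298 2.065 85.405
final: 85.405 3.756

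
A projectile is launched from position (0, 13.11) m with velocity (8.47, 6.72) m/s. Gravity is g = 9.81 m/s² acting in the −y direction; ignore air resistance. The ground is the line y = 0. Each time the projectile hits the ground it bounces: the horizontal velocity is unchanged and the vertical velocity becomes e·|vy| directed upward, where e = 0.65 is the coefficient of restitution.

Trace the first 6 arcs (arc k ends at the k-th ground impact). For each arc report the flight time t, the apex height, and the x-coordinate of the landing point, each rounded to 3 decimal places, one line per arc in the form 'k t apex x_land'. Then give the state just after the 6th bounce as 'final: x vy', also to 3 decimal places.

1 2.458 15.412 20.816
2 2.304 6.511 40.334
3 1.498 2.751 53.020
4 0.974 1.162 61.267
5 0.633 0.491 66.627
6 0.411 0.207 70.111
final: 70.111 1.311

Arc 1: start y=13.110, vy=6.720 → t=2.458, apex=15.412, x_land=20.816, impact vy=-17.389
  bounce: vy ← 0.65·17.389 = 11.303
Arc 2: start y=0.000, vy=11.303 → t=2.304, apex=6.511, x_land=40.334, impact vy=-11.303
  bounce: vy ← 0.65·11.303 = 7.347
Arc 3: start y=0.000, vy=7.347 → t=1.498, apex=2.751, x_land=53.020, impact vy=-7.347
  bounce: vy ← 0.65·7.347 = 4.775
Arc 4: start y=0.000, vy=4.775 → t=0.974, apex=1.162, x_land=61.267, impact vy=-4.775
  bounce: vy ← 0.65·4.775 = 3.104
Arc 5: start y=0.000, vy=3.104 → t=0.633, apex=0.491, x_land=66.627, impact vy=-3.104
  bounce: vy ← 0.65·3.104 = 2.018
Arc 6: start y=0.000, vy=2.018 → t=0.411, apex=0.207, x_land=70.111, impact vy=-2.018
  bounce: vy ← 0.65·2.018 = 1.311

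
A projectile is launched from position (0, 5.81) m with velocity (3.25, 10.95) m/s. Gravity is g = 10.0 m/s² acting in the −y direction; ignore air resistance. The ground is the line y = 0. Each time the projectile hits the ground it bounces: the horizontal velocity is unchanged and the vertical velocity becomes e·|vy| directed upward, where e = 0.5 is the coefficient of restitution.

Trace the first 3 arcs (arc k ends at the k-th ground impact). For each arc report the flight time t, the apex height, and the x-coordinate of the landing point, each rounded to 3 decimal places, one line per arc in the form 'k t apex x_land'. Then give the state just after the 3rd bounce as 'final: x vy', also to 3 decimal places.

1 2.632 11.805 8.553
2 1.537 2.951 13.546
3 0.768 0.738 16.043
final: 16.043 1.921

Arc 1: start y=5.810, vy=10.950 → t=2.632, apex=11.805, x_land=8.553, impact vy=-15.366
  bounce: vy ← 0.5·15.366 = 7.683
Arc 2: start y=0.000, vy=7.683 → t=1.537, apex=2.951, x_land=13.546, impact vy=-7.683
  bounce: vy ← 0.5·7.683 = 3.841
Arc 3: start y=0.000, vy=3.841 → t=0.768, apex=0.738, x_land=16.043, impact vy=-3.841
  bounce: vy ← 0.5·3.841 = 1.921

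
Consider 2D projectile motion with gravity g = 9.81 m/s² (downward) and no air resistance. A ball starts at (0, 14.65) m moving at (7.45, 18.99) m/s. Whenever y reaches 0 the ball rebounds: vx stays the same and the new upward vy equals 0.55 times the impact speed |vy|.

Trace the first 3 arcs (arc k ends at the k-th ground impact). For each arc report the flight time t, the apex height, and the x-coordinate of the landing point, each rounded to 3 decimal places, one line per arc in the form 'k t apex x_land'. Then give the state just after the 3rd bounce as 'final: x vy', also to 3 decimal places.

Arc 1: start y=14.650, vy=18.990 → t=4.531, apex=33.030, x_land=33.754, impact vy=-25.457
  bounce: vy ← 0.55·25.457 = 14.001
Arc 2: start y=0.000, vy=14.001 → t=2.854, apex=9.992, x_land=55.020, impact vy=-14.001
  bounce: vy ← 0.55·14.001 = 7.701
Arc 3: start y=0.000, vy=7.701 → t=1.570, apex=3.022, x_land=66.717, impact vy=-7.701
  bounce: vy ← 0.55·7.701 = 4.235

1 4.531 33.030 33.754
2 2.854 9.992 55.020
3 1.570 3.022 66.717
final: 66.717 4.235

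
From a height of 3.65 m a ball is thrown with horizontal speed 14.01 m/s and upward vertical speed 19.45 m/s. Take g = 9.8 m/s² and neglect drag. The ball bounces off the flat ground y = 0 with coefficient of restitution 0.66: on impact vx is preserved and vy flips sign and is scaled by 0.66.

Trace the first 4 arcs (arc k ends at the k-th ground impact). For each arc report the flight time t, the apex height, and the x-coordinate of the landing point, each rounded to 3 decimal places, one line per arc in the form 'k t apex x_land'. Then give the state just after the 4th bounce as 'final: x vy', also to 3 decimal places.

Arc 1: start y=3.650, vy=19.450 → t=4.149, apex=22.951, x_land=58.126, impact vy=-21.209
  bounce: vy ← 0.66·21.209 = 13.998
Arc 2: start y=0.000, vy=13.998 → t=2.857, apex=9.998, x_land=98.150, impact vy=-13.998
  bounce: vy ← 0.66·13.998 = 9.239
Arc 3: start y=0.000, vy=9.239 → t=1.885, apex=4.355, x_land=124.566, impact vy=-9.239
  bounce: vy ← 0.66·9.239 = 6.098
Arc 4: start y=0.000, vy=6.098 → t=1.244, apex=1.897, x_land=142.000, impact vy=-6.098
  bounce: vy ← 0.66·6.098 = 4.024

1 4.149 22.951 58.126
2 2.857 9.998 98.150
3 1.885 4.355 124.566
4 1.244 1.897 142.000
final: 142.000 4.024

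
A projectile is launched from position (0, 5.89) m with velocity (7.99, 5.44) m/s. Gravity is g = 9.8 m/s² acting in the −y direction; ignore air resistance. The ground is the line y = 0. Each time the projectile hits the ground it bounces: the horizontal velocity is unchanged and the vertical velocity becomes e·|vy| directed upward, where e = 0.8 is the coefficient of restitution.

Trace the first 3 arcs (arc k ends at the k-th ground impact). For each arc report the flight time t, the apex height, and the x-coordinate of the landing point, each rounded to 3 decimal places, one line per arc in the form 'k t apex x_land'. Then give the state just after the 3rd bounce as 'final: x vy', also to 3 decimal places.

1 1.784 7.400 14.254
2 1.966 4.736 29.964
3 1.573 3.031 42.532
final: 42.532 6.166

Arc 1: start y=5.890, vy=5.440 → t=1.784, apex=7.400, x_land=14.254, impact vy=-12.043
  bounce: vy ← 0.8·12.043 = 9.635
Arc 2: start y=0.000, vy=9.635 → t=1.966, apex=4.736, x_land=29.964, impact vy=-9.635
  bounce: vy ← 0.8·9.635 = 7.708
Arc 3: start y=0.000, vy=7.708 → t=1.573, apex=3.031, x_land=42.532, impact vy=-7.708
  bounce: vy ← 0.8·7.708 = 6.166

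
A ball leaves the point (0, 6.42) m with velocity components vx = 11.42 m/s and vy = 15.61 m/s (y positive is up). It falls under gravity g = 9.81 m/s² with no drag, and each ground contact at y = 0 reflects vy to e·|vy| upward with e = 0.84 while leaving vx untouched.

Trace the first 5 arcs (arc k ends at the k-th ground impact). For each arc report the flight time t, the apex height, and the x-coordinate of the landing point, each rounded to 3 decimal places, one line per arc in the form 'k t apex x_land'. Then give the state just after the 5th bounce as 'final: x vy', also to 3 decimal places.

Arc 1: start y=6.420, vy=15.610 → t=3.551, apex=18.840, x_land=40.553, impact vy=-19.226
  bounce: vy ← 0.84·19.226 = 16.150
Arc 2: start y=0.000, vy=16.150 → t=3.292, apex=13.293, x_land=78.153, impact vy=-16.150
  bounce: vy ← 0.84·16.150 = 13.566
Arc 3: start y=0.000, vy=13.566 → t=2.766, apex=9.380, x_land=109.738, impact vy=-13.566
  bounce: vy ← 0.84·13.566 = 11.395
Arc 4: start y=0.000, vy=11.395 → t=2.323, apex=6.618, x_land=136.268, impact vy=-11.395
  bounce: vy ← 0.84·11.395 = 9.572
Arc 5: start y=0.000, vy=9.572 → t=1.951, apex=4.670, x_land=158.554, impact vy=-9.572
  bounce: vy ← 0.84·9.572 = 8.040

1 3.551 18.840 40.553
2 3.292 13.293 78.153
3 2.766 9.380 109.738
4 2.323 6.618 136.268
5 1.951 4.670 158.554
final: 158.554 8.040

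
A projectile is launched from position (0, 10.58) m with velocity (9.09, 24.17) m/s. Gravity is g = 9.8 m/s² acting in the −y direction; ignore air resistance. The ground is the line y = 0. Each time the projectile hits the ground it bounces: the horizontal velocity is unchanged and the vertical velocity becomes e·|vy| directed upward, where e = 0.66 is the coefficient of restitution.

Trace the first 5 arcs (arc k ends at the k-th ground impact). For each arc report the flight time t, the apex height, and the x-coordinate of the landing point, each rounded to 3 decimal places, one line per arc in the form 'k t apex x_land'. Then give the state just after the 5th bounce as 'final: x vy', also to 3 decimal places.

Arc 1: start y=10.580, vy=24.170 → t=5.337, apex=40.386, x_land=48.515, impact vy=-28.135
  bounce: vy ← 0.66·28.135 = 18.569
Arc 2: start y=0.000, vy=18.569 → t=3.790, apex=17.592, x_land=82.962, impact vy=-18.569
  bounce: vy ← 0.66·18.569 = 12.255
Arc 3: start y=0.000, vy=12.255 → t=2.501, apex=7.663, x_land=105.697, impact vy=-12.255
  bounce: vy ← 0.66·12.255 = 8.089
Arc 4: start y=0.000, vy=8.089 → t=1.651, apex=3.338, x_land=120.703, impact vy=-8.089
  bounce: vy ← 0.66·8.089 = 5.338
Arc 5: start y=0.000, vy=5.338 → t=1.089, apex=1.454, x_land=130.606, impact vy=-5.338
  bounce: vy ← 0.66·5.338 = 3.523

1 5.337 40.386 48.515
2 3.790 17.592 82.962
3 2.501 7.663 105.697
4 1.651 3.338 120.703
5 1.089 1.454 130.606
final: 130.606 3.523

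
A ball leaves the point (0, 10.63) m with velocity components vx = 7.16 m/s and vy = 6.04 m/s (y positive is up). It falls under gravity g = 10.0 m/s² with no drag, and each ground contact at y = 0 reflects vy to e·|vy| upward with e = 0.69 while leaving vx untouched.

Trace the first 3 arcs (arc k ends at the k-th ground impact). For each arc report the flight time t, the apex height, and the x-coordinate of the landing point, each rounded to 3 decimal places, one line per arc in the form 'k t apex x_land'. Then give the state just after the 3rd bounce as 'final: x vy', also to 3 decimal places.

1 2.182 12.454 15.625
2 2.178 5.929 31.219
3 1.503 2.823 41.979
final: 41.979 5.185

Arc 1: start y=10.630, vy=6.040 → t=2.182, apex=12.454, x_land=15.625, impact vy=-15.782
  bounce: vy ← 0.69·15.782 = 10.890
Arc 2: start y=0.000, vy=10.890 → t=2.178, apex=5.929, x_land=31.219, impact vy=-10.890
  bounce: vy ← 0.69·10.890 = 7.514
Arc 3: start y=0.000, vy=7.514 → t=1.503, apex=2.823, x_land=41.979, impact vy=-7.514
  bounce: vy ← 0.69·7.514 = 5.185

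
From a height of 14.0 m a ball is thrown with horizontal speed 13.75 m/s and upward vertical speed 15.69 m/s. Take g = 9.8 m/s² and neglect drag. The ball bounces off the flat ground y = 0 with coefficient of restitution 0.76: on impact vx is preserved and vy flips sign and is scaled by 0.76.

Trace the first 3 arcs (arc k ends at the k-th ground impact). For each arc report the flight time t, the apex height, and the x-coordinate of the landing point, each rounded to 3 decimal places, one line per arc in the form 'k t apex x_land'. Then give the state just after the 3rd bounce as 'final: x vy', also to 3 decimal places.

1 3.929 26.560 54.026
2 3.539 15.341 102.685
3 2.690 8.861 139.666
final: 139.666 10.016

Arc 1: start y=14.000, vy=15.690 → t=3.929, apex=26.560, x_land=54.026, impact vy=-22.816
  bounce: vy ← 0.76·22.816 = 17.340
Arc 2: start y=0.000, vy=17.340 → t=3.539, apex=15.341, x_land=102.685, impact vy=-17.340
  bounce: vy ← 0.76·17.340 = 13.179
Arc 3: start y=0.000, vy=13.179 → t=2.690, apex=8.861, x_land=139.666, impact vy=-13.179
  bounce: vy ← 0.76·13.179 = 10.016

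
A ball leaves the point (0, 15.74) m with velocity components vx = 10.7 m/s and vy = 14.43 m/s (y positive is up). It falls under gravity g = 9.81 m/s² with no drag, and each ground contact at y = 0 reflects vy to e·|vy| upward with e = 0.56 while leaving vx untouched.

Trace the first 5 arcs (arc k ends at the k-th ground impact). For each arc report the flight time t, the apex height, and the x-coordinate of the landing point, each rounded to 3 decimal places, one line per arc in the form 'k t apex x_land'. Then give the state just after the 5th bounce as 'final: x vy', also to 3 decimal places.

1 3.789 26.353 40.541
2 2.596 8.264 68.318
3 1.454 2.592 83.874
4 0.814 0.813 92.585
5 0.456 0.255 97.463
final: 97.463 1.252

Arc 1: start y=15.740, vy=14.430 → t=3.789, apex=26.353, x_land=40.541, impact vy=-22.739
  bounce: vy ← 0.56·22.739 = 12.734
Arc 2: start y=0.000, vy=12.734 → t=2.596, apex=8.264, x_land=68.318, impact vy=-12.734
  bounce: vy ← 0.56·12.734 = 7.131
Arc 3: start y=0.000, vy=7.131 → t=1.454, apex=2.592, x_land=83.874, impact vy=-7.131
  bounce: vy ← 0.56·7.131 = 3.993
Arc 4: start y=0.000, vy=3.993 → t=0.814, apex=0.813, x_land=92.585, impact vy=-3.993
  bounce: vy ← 0.56·3.993 = 2.236
Arc 5: start y=0.000, vy=2.236 → t=0.456, apex=0.255, x_land=97.463, impact vy=-2.236
  bounce: vy ← 0.56·2.236 = 1.252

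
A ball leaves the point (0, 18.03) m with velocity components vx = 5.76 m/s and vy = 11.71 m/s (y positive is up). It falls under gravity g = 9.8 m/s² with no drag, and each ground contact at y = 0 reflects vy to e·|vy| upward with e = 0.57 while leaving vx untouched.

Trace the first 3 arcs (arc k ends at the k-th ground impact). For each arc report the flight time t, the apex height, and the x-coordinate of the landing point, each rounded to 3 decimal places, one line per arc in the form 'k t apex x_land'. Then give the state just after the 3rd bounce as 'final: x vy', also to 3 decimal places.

1 3.455 25.026 19.900
2 2.576 8.131 34.740
3 1.469 2.642 43.198
final: 43.198 4.102

Arc 1: start y=18.030, vy=11.710 → t=3.455, apex=25.026, x_land=19.900, impact vy=-22.148
  bounce: vy ← 0.57·22.148 = 12.624
Arc 2: start y=0.000, vy=12.624 → t=2.576, apex=8.131, x_land=34.740, impact vy=-12.624
  bounce: vy ← 0.57·12.624 = 7.196
Arc 3: start y=0.000, vy=7.196 → t=1.469, apex=2.642, x_land=43.198, impact vy=-7.196
  bounce: vy ← 0.57·7.196 = 4.102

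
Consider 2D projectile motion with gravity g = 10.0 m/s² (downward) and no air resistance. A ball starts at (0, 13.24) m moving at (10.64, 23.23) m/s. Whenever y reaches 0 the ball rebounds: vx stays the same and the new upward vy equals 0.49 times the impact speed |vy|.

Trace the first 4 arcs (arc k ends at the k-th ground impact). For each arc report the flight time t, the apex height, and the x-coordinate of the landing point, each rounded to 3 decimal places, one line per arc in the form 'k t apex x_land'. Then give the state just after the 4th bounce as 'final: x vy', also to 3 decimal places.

1 5.159 40.222 54.894
2 2.780 9.657 84.469
3 1.362 2.319 98.960
4 0.667 0.557 106.061
final: 106.061 1.635

Arc 1: start y=13.240, vy=23.230 → t=5.159, apex=40.222, x_land=54.894, impact vy=-28.363
  bounce: vy ← 0.49·28.363 = 13.898
Arc 2: start y=0.000, vy=13.898 → t=2.780, apex=9.657, x_land=84.469, impact vy=-13.898
  bounce: vy ← 0.49·13.898 = 6.810
Arc 3: start y=0.000, vy=6.810 → t=1.362, apex=2.319, x_land=98.960, impact vy=-6.810
  bounce: vy ← 0.49·6.810 = 3.337
Arc 4: start y=0.000, vy=3.337 → t=0.667, apex=0.557, x_land=106.061, impact vy=-3.337
  bounce: vy ← 0.49·3.337 = 1.635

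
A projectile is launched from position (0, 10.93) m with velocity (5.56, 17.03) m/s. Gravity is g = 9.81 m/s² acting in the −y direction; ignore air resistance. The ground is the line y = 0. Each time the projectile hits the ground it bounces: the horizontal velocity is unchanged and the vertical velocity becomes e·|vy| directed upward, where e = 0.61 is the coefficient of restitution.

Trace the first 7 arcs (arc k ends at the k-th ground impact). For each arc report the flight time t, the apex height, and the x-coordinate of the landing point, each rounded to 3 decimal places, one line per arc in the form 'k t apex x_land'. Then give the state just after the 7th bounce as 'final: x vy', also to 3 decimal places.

1 4.026 25.712 22.382
2 2.793 9.567 37.912
3 1.704 3.560 47.386
4 1.039 1.325 53.165
5 0.634 0.493 56.690
6 0.387 0.183 58.840
7 0.236 0.068 60.152
final: 60.152 0.706

Arc 1: start y=10.930, vy=17.030 → t=4.026, apex=25.712, x_land=22.382, impact vy=-22.460
  bounce: vy ← 0.61·22.460 = 13.701
Arc 2: start y=0.000, vy=13.701 → t=2.793, apex=9.567, x_land=37.912, impact vy=-13.701
  bounce: vy ← 0.61·13.701 = 8.357
Arc 3: start y=0.000, vy=8.357 → t=1.704, apex=3.560, x_land=47.386, impact vy=-8.357
  bounce: vy ← 0.61·8.357 = 5.098
Arc 4: start y=0.000, vy=5.098 → t=1.039, apex=1.325, x_land=53.165, impact vy=-5.098
  bounce: vy ← 0.61·5.098 = 3.110
Arc 5: start y=0.000, vy=3.110 → t=0.634, apex=0.493, x_land=56.690, impact vy=-3.110
  bounce: vy ← 0.61·3.110 = 1.897
Arc 6: start y=0.000, vy=1.897 → t=0.387, apex=0.183, x_land=58.840, impact vy=-1.897
  bounce: vy ← 0.61·1.897 = 1.157
Arc 7: start y=0.000, vy=1.157 → t=0.236, apex=0.068, x_land=60.152, impact vy=-1.157
  bounce: vy ← 0.61·1.157 = 0.706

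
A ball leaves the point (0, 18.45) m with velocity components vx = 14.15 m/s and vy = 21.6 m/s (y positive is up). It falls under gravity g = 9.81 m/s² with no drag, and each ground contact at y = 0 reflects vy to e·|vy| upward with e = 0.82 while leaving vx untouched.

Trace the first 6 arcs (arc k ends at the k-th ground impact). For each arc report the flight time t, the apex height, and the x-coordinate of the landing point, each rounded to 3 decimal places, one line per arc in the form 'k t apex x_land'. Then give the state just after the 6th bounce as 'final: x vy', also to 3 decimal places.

Arc 1: start y=18.450, vy=21.600 → t=5.136, apex=42.230, x_land=72.675, impact vy=-28.785
  bounce: vy ← 0.82·28.785 = 23.603
Arc 2: start y=0.000, vy=23.603 → t=4.812, apex=28.395, x_land=140.766, impact vy=-23.603
  bounce: vy ← 0.82·23.603 = 19.355
Arc 3: start y=0.000, vy=19.355 → t=3.946, apex=19.093, x_land=196.601, impact vy=-19.355
  bounce: vy ← 0.82·19.355 = 15.871
Arc 4: start y=0.000, vy=15.871 → t=3.236, apex=12.838, x_land=242.385, impact vy=-15.871
  bounce: vy ← 0.82·15.871 = 13.014
Arc 5: start y=0.000, vy=13.014 → t=2.653, apex=8.632, x_land=279.928, impact vy=-13.014
  bounce: vy ← 0.82·13.014 = 10.672
Arc 6: start y=0.000, vy=10.672 → t=2.176, apex=5.804, x_land=310.714, impact vy=-10.672
  bounce: vy ← 0.82·10.672 = 8.751

1 5.136 42.230 72.675
2 4.812 28.395 140.766
3 3.946 19.093 196.601
4 3.236 12.838 242.385
5 2.653 8.632 279.928
6 2.176 5.804 310.714
final: 310.714 8.751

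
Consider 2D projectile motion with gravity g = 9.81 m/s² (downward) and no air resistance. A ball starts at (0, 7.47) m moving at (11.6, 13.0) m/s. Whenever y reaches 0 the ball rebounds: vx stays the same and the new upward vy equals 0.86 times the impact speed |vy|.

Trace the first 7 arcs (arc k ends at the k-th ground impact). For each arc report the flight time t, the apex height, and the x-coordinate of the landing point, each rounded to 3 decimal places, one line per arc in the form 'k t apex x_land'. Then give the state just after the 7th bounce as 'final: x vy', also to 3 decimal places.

Arc 1: start y=7.470, vy=13.000 → t=3.136, apex=16.084, x_land=36.377, impact vy=-17.764
  bounce: vy ← 0.86·17.764 = 15.277
Arc 2: start y=0.000, vy=15.277 → t=3.115, apex=11.895, x_land=72.507, impact vy=-15.277
  bounce: vy ← 0.86·15.277 = 13.138
Arc 3: start y=0.000, vy=13.138 → t=2.679, apex=8.798, x_land=103.578, impact vy=-13.138
  bounce: vy ← 0.86·13.138 = 11.299
Arc 4: start y=0.000, vy=11.299 → t=2.304, apex=6.507, x_land=130.299, impact vy=-11.299
  bounce: vy ← 0.86·11.299 = 9.717
Arc 5: start y=0.000, vy=9.717 → t=1.981, apex=4.813, x_land=153.279, impact vy=-9.717
  bounce: vy ← 0.86·9.717 = 8.357
Arc 6: start y=0.000, vy=8.357 → t=1.704, apex=3.559, x_land=173.042, impact vy=-8.357
  bounce: vy ← 0.86·8.357 = 7.187
Arc 7: start y=0.000, vy=7.187 → t=1.465, apex=2.632, x_land=190.039, impact vy=-7.187
  bounce: vy ← 0.86·7.187 = 6.181

1 3.136 16.084 36.377
2 3.115 11.895 72.507
3 2.679 8.798 103.578
4 2.304 6.507 130.299
5 1.981 4.813 153.279
6 1.704 3.559 173.042
7 1.465 2.632 190.039
final: 190.039 6.181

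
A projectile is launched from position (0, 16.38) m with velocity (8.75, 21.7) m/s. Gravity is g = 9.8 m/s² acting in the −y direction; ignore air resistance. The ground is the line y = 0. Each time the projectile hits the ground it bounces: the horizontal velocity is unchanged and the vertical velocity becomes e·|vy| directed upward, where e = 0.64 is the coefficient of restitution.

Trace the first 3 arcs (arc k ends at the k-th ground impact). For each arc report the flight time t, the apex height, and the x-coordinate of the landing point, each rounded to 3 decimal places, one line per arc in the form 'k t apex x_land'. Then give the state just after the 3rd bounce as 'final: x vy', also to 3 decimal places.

Arc 1: start y=16.380, vy=21.700 → t=5.086, apex=40.405, x_land=44.501, impact vy=-28.141
  bounce: vy ← 0.64·28.141 = 18.010
Arc 2: start y=0.000, vy=18.010 → t=3.676, apex=16.550, x_land=76.663, impact vy=-18.010
  bounce: vy ← 0.64·18.010 = 11.527
Arc 3: start y=0.000, vy=11.527 → t=2.352, apex=6.779, x_land=97.246, impact vy=-11.527
  bounce: vy ← 0.64·11.527 = 7.377

1 5.086 40.405 44.501
2 3.676 16.550 76.663
3 2.352 6.779 97.246
final: 97.246 7.377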